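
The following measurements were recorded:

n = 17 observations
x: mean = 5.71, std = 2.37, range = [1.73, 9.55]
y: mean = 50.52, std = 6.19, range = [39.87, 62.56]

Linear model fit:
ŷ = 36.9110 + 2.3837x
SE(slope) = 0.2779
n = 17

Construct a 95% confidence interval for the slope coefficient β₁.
The 95% CI for β₁ is (1.7914, 2.9760)

Confidence interval for the slope:

The 95% CI for β₁ is: β̂₁ ± t*(α/2, n-2) × SE(β̂₁)

Step 1: Find critical t-value
- Confidence level = 0.95
- Degrees of freedom = n - 2 = 17 - 2 = 15
- t*(α/2, 15) = 2.1314

Step 2: Calculate margin of error
Margin = 2.1314 × 0.2779 = 0.5923

Step 3: Construct interval
CI = 2.3837 ± 0.5923
CI = (1.7914, 2.9760)

Interpretation: each one-unit increase in x is associated with a change in mean y of between 1.7914 and 2.9760, with 95% confidence.
Since 0 is outside the interval, a two-sided test at α = 0.05 would reject H₀: β₁ = 0.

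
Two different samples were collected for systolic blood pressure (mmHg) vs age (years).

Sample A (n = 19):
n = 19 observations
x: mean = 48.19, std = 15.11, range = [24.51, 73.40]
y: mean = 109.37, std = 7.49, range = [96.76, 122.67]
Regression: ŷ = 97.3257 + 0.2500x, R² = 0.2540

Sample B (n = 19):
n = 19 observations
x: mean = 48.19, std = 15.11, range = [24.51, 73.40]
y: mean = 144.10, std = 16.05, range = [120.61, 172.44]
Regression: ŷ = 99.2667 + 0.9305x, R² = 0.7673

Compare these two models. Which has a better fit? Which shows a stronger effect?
Model B has the better fit (R² = 0.7673 vs 0.2540). Model B shows the stronger effect (|β₁| = 0.9305 vs 0.2500).

Model Comparison:

Which explains more variance? (R²)
- Model A: R² = 0.2540 → 25.40% of variance in blood pressure explained
- Model B: R² = 0.7673 → 76.73% of variance in blood pressure explained
- 0.7673 > 0.2540 → Model B has the better fit

Which has the larger per-year effect? (|β₁|)
- Model A: β₁ = 0.2500 → predicted blood pressure rises 0.2500 mmHg per additional year of age
- Model B: β₁ = 0.9305 → predicted blood pressure rises 0.9305 mmHg per additional year of age
- |0.2500| < |0.9305| → Model B shows the stronger marginal effect

Notes:
- A better fit (higher R²) doesn't necessarily mean a more important relationship.
- R² measures how tightly points cluster around the line; β₁ measures how steep the line is — they answer different questions.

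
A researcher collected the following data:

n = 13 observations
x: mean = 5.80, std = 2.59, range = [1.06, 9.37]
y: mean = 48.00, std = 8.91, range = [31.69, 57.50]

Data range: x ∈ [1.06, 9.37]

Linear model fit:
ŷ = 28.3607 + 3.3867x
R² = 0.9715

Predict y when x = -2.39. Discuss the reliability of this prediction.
The equation gives ŷ = 20.2665; however x = -2.39 is 3.45 units below the observed range, so this extrapolated value should not be trusted.

Prediction calculation:
ŷ = 28.3607 + 3.3867 × (-2.39)
ŷ = 20.2665

Reliability:
- Data range: x ∈ [1.06, 9.37]
- Prediction point: x = -2.39 is 3.45 units below the observed range → this is EXTRAPOLATION, not interpolation

Why that matters here:
- The linear relationship may not hold outside the observed range
- R² describes fit only over the sampled x values; it says nothing about behaviour beyond them

The R² = 0.9715 only validates the fit within [1.06, 9.37]; treat ŷ = 20.2665 with caution.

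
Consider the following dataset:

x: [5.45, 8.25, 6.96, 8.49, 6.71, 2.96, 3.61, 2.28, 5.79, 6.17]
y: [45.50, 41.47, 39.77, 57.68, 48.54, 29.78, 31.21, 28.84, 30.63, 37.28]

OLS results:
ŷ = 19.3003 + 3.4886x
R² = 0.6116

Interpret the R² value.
About 61.16% of the variability in y is accounted for by the regression on x (R² = 0.6116) — a moderate linear fit.

R² (coefficient of determination) measures the proportion of variance in y explained by the regression model.

Here R² = 0.6116:
- Explained: 61.16% of the variation in y
- Unexplained (residual): 100% − 61.16% = 38.84%
- Rule of thumb (below 0.3 weak; 0.3 to below 0.7 moderate; 0.7 and above strong) → moderate

Note: R² says nothing about causation, and a high R² does not by itself mean the linear form is appropriate — check the residuals.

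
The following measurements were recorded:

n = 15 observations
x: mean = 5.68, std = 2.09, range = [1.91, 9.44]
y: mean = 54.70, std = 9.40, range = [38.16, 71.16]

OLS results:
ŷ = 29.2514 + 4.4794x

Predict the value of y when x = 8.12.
ŷ = 65.6241

x = 8.12 lies inside the observed range [1.91, 9.44], so the fitted equation applies directly:

ŷ = 29.2514 + 4.4794 × 8.12
ŷ = 29.2514 + 36.3727
ŷ = 65.6241

This is a point prediction; actual observations scatter around it by roughly the residual standard deviation.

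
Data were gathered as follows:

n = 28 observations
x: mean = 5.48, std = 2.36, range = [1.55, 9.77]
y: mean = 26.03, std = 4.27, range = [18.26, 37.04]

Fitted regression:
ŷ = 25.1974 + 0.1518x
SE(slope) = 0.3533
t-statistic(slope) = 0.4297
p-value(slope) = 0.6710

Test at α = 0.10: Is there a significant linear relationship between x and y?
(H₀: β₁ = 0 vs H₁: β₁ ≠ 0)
p-value = 0.6710 ≥ α = 0.10, so we fail to reject H₀. The relationship is not significant.

Hypothesis test for the slope coefficient:

H₀: β₁ = 0 (no linear relationship)
H₁: β₁ ≠ 0 (linear relationship exists)

Test statistic: t = β̂₁ / SE(β̂₁) = 0.1518 / 0.3533 = 0.4297

With df = 26, the two-sided p-value for |t| = 0.4297 is 0.6710.

Decision rule: reject H₀ if p-value < α.
p-value = 0.6710 ≥ α = 0.10 → fail to reject H₀.

Conclusion: the linear association between x and y is not significant at the 10% level.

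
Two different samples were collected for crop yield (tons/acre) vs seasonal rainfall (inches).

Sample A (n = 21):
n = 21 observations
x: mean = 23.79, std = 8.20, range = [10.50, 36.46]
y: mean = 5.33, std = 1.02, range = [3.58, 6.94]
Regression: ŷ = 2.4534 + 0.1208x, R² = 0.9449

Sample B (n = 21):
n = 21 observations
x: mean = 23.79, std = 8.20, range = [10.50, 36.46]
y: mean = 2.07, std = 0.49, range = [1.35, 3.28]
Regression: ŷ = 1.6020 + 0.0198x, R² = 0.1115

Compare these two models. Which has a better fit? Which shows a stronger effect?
Model A has the better fit (R² = 0.9449 vs 0.1115). Model A shows the stronger effect (|β₁| = 0.1208 vs 0.0198).

Model Comparison:

Goodness of fit (R²):
- Model A: R² = 0.9449 → 94.49% of variance in crop yield explained
- Model B: R² = 0.1115 → 11.15% of variance in crop yield explained
- 0.9449 > 0.1115 → Model A has the better fit

Which has the larger per-inch effect? (|β₁|)
- Model A: β₁ = 0.1208 → predicted crop yield rises 0.1208 tons/acre per additional inch of rainfall
- Model B: β₁ = 0.0198 → predicted crop yield rises 0.0198 tons/acre per additional inch of rainfall
- |0.1208| > |0.0198| → Model A shows the stronger marginal effect

Note: A steeper slope doesn't make a better model if the scatter around the line is large.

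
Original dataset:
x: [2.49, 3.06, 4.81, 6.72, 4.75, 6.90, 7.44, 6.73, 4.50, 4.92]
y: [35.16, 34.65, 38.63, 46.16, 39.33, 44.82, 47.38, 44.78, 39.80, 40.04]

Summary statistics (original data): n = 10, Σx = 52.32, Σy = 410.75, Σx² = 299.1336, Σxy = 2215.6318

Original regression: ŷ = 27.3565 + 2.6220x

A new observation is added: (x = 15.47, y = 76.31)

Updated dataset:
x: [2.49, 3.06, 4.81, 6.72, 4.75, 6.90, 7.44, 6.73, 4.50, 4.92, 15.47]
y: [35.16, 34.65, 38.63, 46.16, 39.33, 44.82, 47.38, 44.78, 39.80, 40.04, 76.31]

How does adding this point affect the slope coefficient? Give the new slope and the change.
New slope β₁ = 3.2691 versus 2.6220 before: a change of +0.6471 (+24.7%).

x = 15.47 lies well outside the original x-range [2.49, 7.44] (x̄ ≈ 5.23), so this observation has high leverage and can move the slope substantially.

Step 1: Update the sums with the new point (n goes from 10 to 11)
Σx  = 52.32 + 15.47 = 67.79
Σy  = 410.75 + 76.31 = 487.06
Σx² = 299.1336 + 15.47² = 299.1336 + 239.3209 = 538.4545
Σxy = 2215.6318 + 15.47×76.31 = 2215.6318 + 1180.5157 = 3396.1475

Step 2: Recompute the slope with b₁ = (nΣxy − ΣxΣy) / (nΣx² − (Σx)²)
Numerator   = 11×3396.1475 − 67.79×487.06 = 37357.6225 − 33017.7974 = 4339.8251
Denominator = 11×538.4545 − 67.79² = 5922.9995 − 4595.4841 = 1327.5154
b₁(new) = 4339.8251 / 1327.5154 = 3.2691

(Same formula on the original sums: (10×2215.6318 − 52.32×410.75) / (10×299.1336 − 52.32²) = 665.8780 / 253.9536 = 2.6220, matching the given fit.)

Step 3: Change in slope
Δβ₁ = 3.2691 − 2.6220 = +0.6471
Relative change = +0.6471 / 2.6220 × 100% = +24.7%
→ the slope increases when the point is added.

A high-leverage point only changes the slope if it is off the original line; here y = 76.31 is above the original trend, so the slope increases.
In practice: refit with and without it and report both if conclusions differ.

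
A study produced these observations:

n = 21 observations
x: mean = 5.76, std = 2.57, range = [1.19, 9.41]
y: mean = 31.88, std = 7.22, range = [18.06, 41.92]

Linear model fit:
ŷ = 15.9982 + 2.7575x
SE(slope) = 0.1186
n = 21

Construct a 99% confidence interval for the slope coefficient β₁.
The 99% CI for β₁ is (2.4182, 3.0968)

Confidence interval for the slope:

The 99% CI for β₁ is: β̂₁ ± t*(α/2, n-2) × SE(β̂₁)

Step 1: Find critical t-value
- Confidence level = 0.99
- Degrees of freedom = n - 2 = 21 - 2 = 19
- t*(α/2, 19) = 2.8609

Step 2: Calculate margin of error
Margin = 2.8609 × 0.1186 = 0.3393

Step 3: Construct interval
CI = 2.7575 ± 0.3393
CI = (2.4182, 3.0968)

Interpretation: each one-unit increase in x is associated with a change in mean y of between 2.4182 and 3.0968, with 99% confidence.
Since 0 is outside the interval, a two-sided test at α = 0.01 would reject H₀: β₁ = 0.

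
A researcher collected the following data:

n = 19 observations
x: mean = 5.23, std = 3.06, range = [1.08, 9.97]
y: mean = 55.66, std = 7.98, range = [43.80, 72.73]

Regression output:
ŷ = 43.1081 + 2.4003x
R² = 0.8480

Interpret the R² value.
R² = 0.8480 means 84.80% of the variation in y is explained by the linear relationship with x. This indicates a strong fit.

The coefficient of determination R² is the fraction of the total variation in y that the fitted line accounts for.

Here R² = 0.8480:
- Explained: 84.80% of the variation in y
- Unexplained (residual): 100% − 84.80% = 15.20%
- Rule of thumb (below 0.3 weak; 0.3 to below 0.7 moderate; 0.7 and above strong) → strong

Note: R² says nothing about causation, and a high R² does not by itself mean the linear form is appropriate — check the residuals.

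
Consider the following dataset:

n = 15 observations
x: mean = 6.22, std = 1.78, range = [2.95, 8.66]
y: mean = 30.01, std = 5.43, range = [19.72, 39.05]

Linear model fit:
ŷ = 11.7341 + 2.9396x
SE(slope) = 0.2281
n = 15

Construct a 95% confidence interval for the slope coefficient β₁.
The 95% CI for β₁ is (2.4468, 3.4324)

Confidence interval for the slope:

The 95% CI for β₁ is: β̂₁ ± t*(α/2, n-2) × SE(β̂₁)

Step 1: Find critical t-value
- Confidence level = 0.95
- Degrees of freedom = n - 2 = 15 - 2 = 13
- t*(α/2, 13) = 2.1604

Step 2: Calculate margin of error
Margin = 2.1604 × 0.2281 = 0.4928

Step 3: Construct interval
CI = 2.9396 ± 0.4928
CI = (2.4468, 3.4324)

Interpretation: intervals built this way capture the true β₁ in 95% of repeated samples; here the plausible range for the per-unit effect of x on y is 2.4468 to 3.4324.
Since 0 is outside the interval, a two-sided test at α = 0.05 would reject H₀: β₁ = 0.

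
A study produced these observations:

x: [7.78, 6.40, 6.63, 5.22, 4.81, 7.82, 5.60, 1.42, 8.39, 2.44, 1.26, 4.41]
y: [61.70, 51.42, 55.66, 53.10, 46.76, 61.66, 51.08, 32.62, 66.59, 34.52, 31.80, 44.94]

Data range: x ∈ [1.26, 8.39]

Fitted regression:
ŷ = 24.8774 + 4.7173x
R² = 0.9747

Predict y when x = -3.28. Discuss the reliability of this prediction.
ŷ = 9.4047, but this is extrapolation (below the data range [1.26, 8.39]) and may be unreliable.

Prediction calculation:
ŷ = 24.8774 + 4.7173 × (-3.28)
ŷ = 9.4047

Reliability:
- Data range: x ∈ [1.26, 8.39]
- Prediction point: x = -3.28 is 4.54 units below the observed range → this is EXTRAPOLATION, not interpolation

Why that matters here:
- Real relationships often flatten, saturate, or turn nonlinear at extremes
- The standard error of prediction grows with (x − x̄)², and x = -3.28 is far from x̄ = 5.18
- R² describes fit only over the sampled x values; it says nothing about behaviour beyond them

Report the number if required, but flag clearly that it is an extrapolation.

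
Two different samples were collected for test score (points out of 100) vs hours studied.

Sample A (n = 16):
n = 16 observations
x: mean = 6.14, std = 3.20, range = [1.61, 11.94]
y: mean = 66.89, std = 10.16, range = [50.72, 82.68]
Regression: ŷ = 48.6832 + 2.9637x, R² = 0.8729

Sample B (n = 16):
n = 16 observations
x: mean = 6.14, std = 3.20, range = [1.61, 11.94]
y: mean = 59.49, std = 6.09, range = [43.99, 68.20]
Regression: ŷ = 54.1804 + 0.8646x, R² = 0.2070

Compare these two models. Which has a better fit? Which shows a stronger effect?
Model A has the better fit (R² = 0.8729 vs 0.2070). Model A shows the stronger effect (|β₁| = 2.9637 vs 0.8646).

Model Comparison:

Fit — compare R²:
- Model A: R² = 0.8729 → 87.29% of variance in test score explained
- Model B: R² = 0.2070 → 20.70% of variance in test score explained
- 0.8729 > 0.2070 → Model A has the better fit

Which has the larger per-hour effect? (|β₁|)
- Model A: β₁ = 2.9637 → predicted test score rises 2.9637 points per additional hour of study time
- Model B: β₁ = 0.8646 → predicted test score rises 0.8646 points per additional hour of study time
- |2.9637| > |0.8646| → Model A shows the stronger marginal effect

Notes:
- R² measures how tightly points cluster around the line; β₁ measures how steep the line is — they answer different questions.
- A steeper slope doesn't make a better model if the scatter around the line is large.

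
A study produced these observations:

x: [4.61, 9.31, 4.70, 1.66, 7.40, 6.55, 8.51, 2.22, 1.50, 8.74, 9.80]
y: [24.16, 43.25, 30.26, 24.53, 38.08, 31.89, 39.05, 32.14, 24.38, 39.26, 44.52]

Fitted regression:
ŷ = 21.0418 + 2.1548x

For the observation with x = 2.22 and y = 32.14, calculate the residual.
Residual = 6.3145

The residual is the difference between the actual value and the predicted value:

Residual = y - ŷ

Step 1: Calculate predicted value
ŷ = 21.0418 + 2.1548 × 2.22
ŷ = 25.8255

Step 2: Calculate residual
Residual = 32.14 - 25.8255
Residual = 6.3145

Interpretation: the model underestimates the actual value by 6.3145 at this point (positive residual → observation lies above the fitted line).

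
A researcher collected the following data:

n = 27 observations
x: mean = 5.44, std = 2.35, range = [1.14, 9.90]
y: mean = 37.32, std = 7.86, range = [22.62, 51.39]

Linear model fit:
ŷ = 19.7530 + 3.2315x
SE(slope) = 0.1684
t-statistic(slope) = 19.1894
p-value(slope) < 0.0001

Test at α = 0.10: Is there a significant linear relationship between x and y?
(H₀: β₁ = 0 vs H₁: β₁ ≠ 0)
Reject H₀: p-value < 0.0001 < α = 0.10. The linear relationship is significant at the 10% level.

Hypothesis test for the slope coefficient:

H₀: β₁ = 0 (no linear relationship)
H₁: β₁ ≠ 0 (linear relationship exists)

Test statistic: t = β̂₁ / SE(β̂₁) = 3.2315 / 0.1684 = 19.1894

p < 0.0001: how often a slope estimate this far from 0 (in SE units) would arise by chance if β₁ were truly 0.

Decision rule: reject H₀ if p-value < α.
p-value < 0.0001 < α = 0.10 → reject H₀.

There is sufficient evidence at the 10% significance level to conclude that a linear relationship exists between x and y.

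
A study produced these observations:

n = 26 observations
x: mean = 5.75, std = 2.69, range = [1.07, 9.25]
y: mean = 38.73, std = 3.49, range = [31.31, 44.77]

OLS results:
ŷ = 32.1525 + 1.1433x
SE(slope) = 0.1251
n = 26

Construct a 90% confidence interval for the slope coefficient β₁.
The 90% CI for β₁ is (0.9293, 1.3573)

Confidence interval for the slope:

The 90% CI for β₁ is: β̂₁ ± t*(α/2, n-2) × SE(β̂₁)

Step 1: Find critical t-value
- Confidence level = 0.9
- Degrees of freedom = n - 2 = 26 - 2 = 24
- t*(α/2, 24) = 1.7109

Step 2: Calculate margin of error
Margin = 1.7109 × 0.1251 = 0.2140

Step 3: Construct interval
CI = 1.1433 ± 0.2140
CI = (0.9293, 1.3573)

Interpretation: We are 90% confident that the true slope β₁ lies between 0.9293 and 1.3573.
Since 0 is outside the interval, a two-sided test at α = 0.10 would reject H₀: β₁ = 0.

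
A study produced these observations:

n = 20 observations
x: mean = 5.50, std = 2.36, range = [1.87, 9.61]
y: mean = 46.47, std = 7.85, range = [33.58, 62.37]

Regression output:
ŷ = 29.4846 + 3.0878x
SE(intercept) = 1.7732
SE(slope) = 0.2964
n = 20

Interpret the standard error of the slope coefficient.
SE(slope) = 0.2964 measures the uncertainty in the estimated slope. The coefficient is estimated precisely (SE/|β̂₁| = 9.6%).

SE(β̂₁) = 0.2964 says: if we drew many samples of n = 20 from the same population and refit each time, the fitted slopes would scatter with a standard deviation of roughly 0.2964 around the true β₁.

Relative precision:
- SE / |β̂₁| = 0.2964 / 3.0878 = 9.6%
- Rule of thumb (under 20%: precise; 20% to under 50%: moderately precise; 50% or more: imprecise) → precise

Link to interval estimation: a confidence interval for β₁ is β̂₁ ± t* × 0.2964, so SE sets the half-width per unit of t*.

What drives SE(β̂₁): more residual scatter → larger SE; larger n (here n = 20) → smaller SE.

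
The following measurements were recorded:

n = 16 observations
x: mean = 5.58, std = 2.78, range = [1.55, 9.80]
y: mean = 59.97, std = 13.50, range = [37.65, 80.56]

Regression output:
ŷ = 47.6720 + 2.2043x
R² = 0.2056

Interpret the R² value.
About 20.56% of the variability in y is accounted for by the regression on x (R² = 0.2056) — a weak linear fit.

R² = 1 − SS_res/SS_tot compares the residual scatter to the total scatter of y about its mean.

Here R² = 0.2056:
- Explained: 20.56% of the variation in y
- Unexplained (residual): 100% − 20.56% = 79.44%
- Rule of thumb (below 0.3 weak; 0.3 to below 0.7 moderate; 0.7 and above strong) → weak

Note: R² never decreases when predictors are added, so it should not be used alone to compare models of different size.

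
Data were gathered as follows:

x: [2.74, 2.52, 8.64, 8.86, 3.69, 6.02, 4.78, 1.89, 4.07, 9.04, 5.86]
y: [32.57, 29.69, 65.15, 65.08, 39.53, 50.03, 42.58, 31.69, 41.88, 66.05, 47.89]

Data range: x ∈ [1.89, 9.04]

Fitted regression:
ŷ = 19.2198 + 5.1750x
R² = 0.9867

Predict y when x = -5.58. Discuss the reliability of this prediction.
The equation gives ŷ = -9.6567; however x = -5.58 is 7.47 units below the observed range, so this extrapolated value should not be trusted.

Prediction calculation:
ŷ = 19.2198 + 5.1750 × (-5.58)
ŷ = -9.6567

Reliability:
- Data range: x ∈ [1.89, 9.04]
- Prediction point: x = -5.58 is 7.47 units below the observed range → this is EXTRAPOLATION, not interpolation

Why that matters here:
- The standard error of prediction grows with (x − x̄)², and x = -5.58 is far from x̄ = 5.28
- R² describes fit only over the sampled x values; it says nothing about behaviour beyond them

Report the number if required, but flag clearly that it is an extrapolation.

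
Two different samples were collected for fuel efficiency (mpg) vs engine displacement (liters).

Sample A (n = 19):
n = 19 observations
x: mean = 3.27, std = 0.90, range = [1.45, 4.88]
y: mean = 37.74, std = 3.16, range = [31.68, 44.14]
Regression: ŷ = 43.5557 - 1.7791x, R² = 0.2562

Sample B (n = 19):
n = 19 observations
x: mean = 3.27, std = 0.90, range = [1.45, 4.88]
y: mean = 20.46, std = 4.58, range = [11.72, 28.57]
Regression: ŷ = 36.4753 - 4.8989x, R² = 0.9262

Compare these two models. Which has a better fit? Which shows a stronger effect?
Model B has the better fit (R² = 0.9262 vs 0.2562). Model B shows the stronger effect (|β₁| = 4.8989 vs 1.7791).

Model Comparison:

Fit — compare R²:
- Model A: R² = 0.2562 → 25.62% of variance in fuel efficiency explained
- Model B: R² = 0.9262 → 92.62% of variance in fuel efficiency explained
- 0.9262 > 0.2562 → Model B has the better fit

Effect size (slope magnitude):
- Model A: β₁ = -1.7791 → predicted fuel efficiency falls 1.7791 mpg per additional liter of engine displacement
- Model B: β₁ = -4.8989 → predicted fuel efficiency falls 4.8989 mpg per additional liter of engine displacement
- |-1.7791| < |-4.8989| → Model B shows the stronger marginal effect

Notes:
- A steeper slope doesn't make a better model if the scatter around the line is large.
- The two samples could reflect different populations, time periods, or measurement quality.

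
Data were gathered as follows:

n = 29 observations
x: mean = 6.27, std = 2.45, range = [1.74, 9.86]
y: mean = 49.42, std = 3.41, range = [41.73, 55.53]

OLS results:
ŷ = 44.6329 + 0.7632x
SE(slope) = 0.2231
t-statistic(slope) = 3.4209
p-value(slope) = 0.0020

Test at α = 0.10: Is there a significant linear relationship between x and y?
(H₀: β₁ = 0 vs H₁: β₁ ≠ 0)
p-value = 0.0020 < α = 0.10, so we reject H₀. The relationship is significant.

Hypothesis test for the slope coefficient:

H₀: β₁ = 0 (no linear relationship)
H₁: β₁ ≠ 0 (linear relationship exists)

Test statistic: t = β̂₁ / SE(β̂₁) = 0.7632 / 0.2231 = 3.4209

The p-value (0.0020) is the probability, under H₀, of a t-statistic at least as extreme as |t| = 3.4209 (two-sided, df = n − 2 = 27).

Decision rule: reject H₀ if p-value < α.
p-value = 0.0020 < α = 0.10 → reject H₀.

There is sufficient evidence at the 10% significance level to conclude that a linear relationship exists between x and y.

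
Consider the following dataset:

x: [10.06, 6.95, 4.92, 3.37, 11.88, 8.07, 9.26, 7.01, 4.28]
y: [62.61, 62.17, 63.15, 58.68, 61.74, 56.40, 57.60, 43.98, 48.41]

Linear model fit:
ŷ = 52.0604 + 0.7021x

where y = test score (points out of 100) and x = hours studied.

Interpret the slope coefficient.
On average, test score is about 0.7021 points higher for every extra hour of study time.

The slope coefficient β₁ = 0.7021 represents the marginal effect of study time on test score.

Interpretation:
- Study time up by 1 hour → predicted test score increases by 0.7021 points
- The effect is assumed constant over the observed range of x (linearity)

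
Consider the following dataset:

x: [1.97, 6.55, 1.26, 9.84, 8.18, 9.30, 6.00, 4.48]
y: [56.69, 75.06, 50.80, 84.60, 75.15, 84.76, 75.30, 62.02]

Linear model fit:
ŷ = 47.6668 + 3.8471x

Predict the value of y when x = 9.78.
ŷ = 85.2914

x = 9.78 lies inside the observed range [1.26, 9.84], so the fitted equation applies directly:

ŷ = 47.6668 + 3.8471 × 9.78
ŷ = 47.6668 + 37.6246
ŷ = 85.2914

This is the fitted mean response at that x — an individual observation would come with a wider prediction interval.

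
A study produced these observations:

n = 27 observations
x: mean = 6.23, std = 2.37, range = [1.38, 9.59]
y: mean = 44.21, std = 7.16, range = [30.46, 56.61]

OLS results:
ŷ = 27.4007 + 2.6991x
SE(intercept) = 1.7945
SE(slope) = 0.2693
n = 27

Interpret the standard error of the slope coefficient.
The slope 2.6991 is pinned down to within about ±0.2693 (one SE) by these data — relative uncertainty 10.0%, i.e. precise.

What SE measures:
- The standard error quantifies the sampling variability of the coefficient estimate
- It is the estimated standard deviation of β̂₁ across hypothetical repeated samples of the same size
- Smaller SE → more precise estimate

Relative precision:
- SE / |β̂₁| = 0.2693 / 2.6991 = 10.0%
- Rule of thumb (under 20%: precise; 20% to under 50%: moderately precise; 50% or more: imprecise) → precise

Rough 95% range (±2 SE): 2.6991 ± 0.5386 → (2.1605, 3.2377).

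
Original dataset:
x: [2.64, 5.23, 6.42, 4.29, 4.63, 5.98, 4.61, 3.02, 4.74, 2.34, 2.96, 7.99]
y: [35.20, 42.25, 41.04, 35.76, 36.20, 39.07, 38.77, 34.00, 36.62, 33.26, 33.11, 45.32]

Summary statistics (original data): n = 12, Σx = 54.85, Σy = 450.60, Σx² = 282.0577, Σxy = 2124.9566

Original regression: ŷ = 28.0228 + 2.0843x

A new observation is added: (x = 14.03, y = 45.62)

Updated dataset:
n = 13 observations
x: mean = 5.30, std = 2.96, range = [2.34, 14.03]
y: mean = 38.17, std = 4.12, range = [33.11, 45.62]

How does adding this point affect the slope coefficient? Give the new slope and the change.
Adding the point moves β₁ from 2.0843 to 1.1919, i.e. it decreases by 0.8924 (-42.8%).

x = 14.03 lies well outside the original x-range [2.34, 7.99] (x̄ ≈ 4.57), so this observation has high leverage and can move the slope substantially.

Step 1: Update the sums with the new point (n goes from 12 to 13)
Σx  = 54.85 + 14.03 = 68.88
Σy  = 450.60 + 45.62 = 496.22
Σx² = 282.0577 + 14.03² = 282.0577 + 196.8409 = 478.8986
Σxy = 2124.9566 + 14.03×45.62 = 2124.9566 + 640.0486 = 2765.0052

Step 2: Recompute the slope with b₁ = (nΣxy − ΣxΣy) / (nΣx² − (Σx)²)
Numerator   = 13×2765.0052 − 68.88×496.22 = 35945.0676 − 34179.6336 = 1765.4340
Denominator = 13×478.8986 − 68.88² = 6225.6818 − 4744.4544 = 1481.2274
b₁(new) = 1765.4340 / 1481.2274 = 1.1919

(Same formula on the original sums: (12×2124.9566 − 54.85×450.60) / (12×282.0577 − 54.85²) = 784.0692 / 376.1699 = 2.0843, matching the given fit.)

Step 3: Change in slope
Δβ₁ = 1.1919 − 2.0843 = -0.8924
Relative change = -0.8924 / 2.0843 × 100% = -42.8%
→ the slope decreases when the point is added.

A high-leverage point only changes the slope if it is off the original line; here y = 45.62 is below the original trend, so the slope decreases.
In practice: investigate whether it comes from the same population as the rest of the sample.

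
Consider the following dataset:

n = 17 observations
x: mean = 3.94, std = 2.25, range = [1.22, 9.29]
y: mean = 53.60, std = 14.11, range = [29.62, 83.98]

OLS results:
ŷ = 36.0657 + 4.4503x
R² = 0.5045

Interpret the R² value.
R² = 0.5045 means 50.45% of the variation in y is explained by the linear relationship with x. This indicates a moderate fit.

R² = 1 − SS_res/SS_tot compares the residual scatter to the total scatter of y about its mean.

Here R² = 0.5045:
- Explained: 50.45% of the variation in y
- Unexplained (residual): 100% − 50.45% = 49.55%
- Rule of thumb (below 0.3 weak; 0.3 to below 0.7 moderate; 0.7 and above strong) → moderate

Note: R² never decreases when predictors are added, so it should not be used alone to compare models of different size.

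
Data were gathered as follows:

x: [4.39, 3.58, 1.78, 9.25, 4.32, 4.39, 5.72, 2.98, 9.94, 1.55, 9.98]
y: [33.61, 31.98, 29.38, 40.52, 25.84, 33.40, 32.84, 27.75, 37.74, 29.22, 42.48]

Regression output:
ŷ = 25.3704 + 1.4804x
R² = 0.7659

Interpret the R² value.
About 76.59% of the variability in y is accounted for by the regression on x (R² = 0.7659) — a strong linear fit.

R² = 1 − SS_res/SS_tot compares the residual scatter to the total scatter of y about its mean.

Here R² = 0.7659:
- Explained: 76.59% of the variation in y
- Unexplained (residual): 100% − 76.59% = 23.41%
- Rule of thumb (below 0.3 weak; 0.3 to below 0.7 moderate; 0.7 and above strong) → strong

Calculation: R² = 1 − (SS_res / SS_tot), where SS_res is the sum of squared residuals and SS_tot the total sum of squares.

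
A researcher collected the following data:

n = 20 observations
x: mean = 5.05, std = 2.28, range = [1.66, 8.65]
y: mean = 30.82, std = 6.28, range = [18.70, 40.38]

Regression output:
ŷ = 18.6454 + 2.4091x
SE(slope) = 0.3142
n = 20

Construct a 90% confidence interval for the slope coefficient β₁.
The 90% CI for β₁ is (1.8642, 2.9540)

Confidence interval for the slope:

The 90% CI for β₁ is: β̂₁ ± t*(α/2, n-2) × SE(β̂₁)

Step 1: Find critical t-value
- Confidence level = 0.9
- Degrees of freedom = n - 2 = 20 - 2 = 18
- t*(α/2, 18) = 1.7341

Step 2: Calculate margin of error
Margin = 1.7341 × 0.3142 = 0.5449

Step 3: Construct interval
CI = 2.4091 ± 0.5449
CI = (1.8642, 2.9540)

Interpretation: each one-unit increase in x is associated with a change in mean y of between 1.8642 and 2.9540, with 90% confidence.
Since 0 is outside the interval, a two-sided test at α = 0.10 would reject H₀: β₁ = 0.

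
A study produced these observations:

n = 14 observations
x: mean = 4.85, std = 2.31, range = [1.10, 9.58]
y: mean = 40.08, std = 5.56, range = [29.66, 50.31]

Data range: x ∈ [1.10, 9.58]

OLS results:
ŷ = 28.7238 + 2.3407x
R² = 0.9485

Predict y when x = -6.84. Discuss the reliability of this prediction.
ŷ = 12.7134 (extrapolation — x = -6.84 lies outside [1.10, 9.58], so reliability is low).

Prediction calculation:
ŷ = 28.7238 + 2.3407 × (-6.84)
ŷ = 12.7134

Reliability:
- Data range: x ∈ [1.10, 9.58]
- Prediction point: x = -6.84 is 7.94 units below the observed range → this is EXTRAPOLATION, not interpolation

Why that matters here:
- The linear relationship may not hold outside the observed range
- R² describes fit only over the sampled x values; it says nothing about behaviour beyond them

The R² = 0.9485 only validates the fit within [1.10, 9.58]; treat ŷ = 12.7134 with caution.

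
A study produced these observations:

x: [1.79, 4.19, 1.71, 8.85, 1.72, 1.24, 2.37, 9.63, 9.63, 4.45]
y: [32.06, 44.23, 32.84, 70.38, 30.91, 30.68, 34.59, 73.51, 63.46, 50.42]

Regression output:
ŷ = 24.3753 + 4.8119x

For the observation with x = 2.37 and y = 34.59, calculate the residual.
Residual = -1.1895

The residual is the difference between the actual value and the predicted value:

Residual = y - ŷ

Step 1: Calculate predicted value
ŷ = 24.3753 + 4.8119 × 2.37
ŷ = 35.7795

Step 2: Calculate residual
Residual = 34.59 - 35.7795
Residual = -1.1895

Interpretation: the model overestimates the actual value by 1.1895 at this point (negative residual → observation lies below the fitted line).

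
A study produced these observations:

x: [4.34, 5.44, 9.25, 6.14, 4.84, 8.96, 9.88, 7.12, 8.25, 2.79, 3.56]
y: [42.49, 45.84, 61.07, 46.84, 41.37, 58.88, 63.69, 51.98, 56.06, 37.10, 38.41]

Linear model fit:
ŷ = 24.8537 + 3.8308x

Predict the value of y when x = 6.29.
ŷ = 48.9494

Plug x = 6.29 into the fitted line:

ŷ = 24.8537 + 3.8308 × 6.29
ŷ = 24.8537 + 24.0957
ŷ = 48.9494

This is the fitted mean response at that x — an individual observation would come with a wider prediction interval.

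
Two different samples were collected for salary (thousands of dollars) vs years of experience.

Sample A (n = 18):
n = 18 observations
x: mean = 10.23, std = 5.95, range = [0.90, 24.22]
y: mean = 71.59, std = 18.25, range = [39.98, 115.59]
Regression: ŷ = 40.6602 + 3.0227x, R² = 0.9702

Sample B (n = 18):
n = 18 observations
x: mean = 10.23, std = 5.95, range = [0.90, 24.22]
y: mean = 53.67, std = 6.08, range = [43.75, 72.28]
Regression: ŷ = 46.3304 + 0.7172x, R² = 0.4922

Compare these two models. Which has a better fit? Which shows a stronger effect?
Model A has the better fit (R² = 0.9702 vs 0.4922). Model A shows the stronger effect (|β₁| = 3.0227 vs 0.7172).

Model Comparison:

Which explains more variance? (R²)
- Model A: R² = 0.9702 → 97.02% of variance in salary explained
- Model B: R² = 0.4922 → 49.22% of variance in salary explained
- 0.9702 > 0.4922 → Model A has the better fit

Effect size (slope magnitude):
- Model A: β₁ = 3.0227 → predicted salary rises 3.0227 thousand dollars per additional year of experience
- Model B: β₁ = 0.7172 → predicted salary rises 0.7172 thousand dollars per additional year of experience
- |3.0227| > |0.7172| → Model A shows the stronger marginal effect

Note: A steeper slope doesn't make a better model if the scatter around the line is large.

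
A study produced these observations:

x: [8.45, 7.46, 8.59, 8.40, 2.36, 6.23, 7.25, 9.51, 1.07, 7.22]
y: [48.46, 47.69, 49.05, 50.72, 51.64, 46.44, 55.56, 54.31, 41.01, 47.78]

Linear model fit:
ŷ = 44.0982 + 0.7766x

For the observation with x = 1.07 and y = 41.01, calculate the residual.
Residual = -3.9192

The residual is the difference between the actual value and the predicted value:

Residual = y - ŷ

Step 1: Calculate predicted value
ŷ = 44.0982 + 0.7766 × 1.07
ŷ = 44.9292

Step 2: Calculate residual
Residual = 41.01 - 44.9292
Residual = -3.9192

Interpretation: the model overestimates the actual value by 3.9192 at this point (negative residual → observation lies below the fitted line).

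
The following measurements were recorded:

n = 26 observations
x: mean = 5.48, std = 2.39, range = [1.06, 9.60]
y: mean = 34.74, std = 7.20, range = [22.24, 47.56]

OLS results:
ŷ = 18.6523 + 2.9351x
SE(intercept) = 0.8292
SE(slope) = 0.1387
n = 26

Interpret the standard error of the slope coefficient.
The slope 2.9351 is pinned down to within about ±0.1387 (one SE) by these data — relative uncertainty 4.7%, i.e. precise.

What SE measures:
- The standard error quantifies the sampling variability of the coefficient estimate
- It is the estimated standard deviation of β̂₁ across hypothetical repeated samples of the same size
- Smaller SE → more precise estimate

Relative precision:
- SE / |β̂₁| = 0.1387 / 2.9351 = 4.7%
- Rule of thumb (under 20%: precise; 20% to under 50%: moderately precise; 50% or more: imprecise) → precise

Link to the t-test: t = β̂₁ / SE(β̂₁) = 2.9351 / 0.1387 = 21.1615, the statistic for H₀: β₁ = 0.

What drives SE(β̂₁): wider spread of x values → smaller SE.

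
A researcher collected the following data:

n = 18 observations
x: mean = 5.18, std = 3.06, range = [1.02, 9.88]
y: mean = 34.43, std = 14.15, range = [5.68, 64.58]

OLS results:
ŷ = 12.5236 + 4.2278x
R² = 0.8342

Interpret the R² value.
About 83.42% of the variability in y is accounted for by the regression on x (R² = 0.8342) — a strong linear fit.

R² (coefficient of determination) measures the proportion of variance in y explained by the regression model.

Here R² = 0.8342:
- Explained: 83.42% of the variation in y
- Unexplained (residual): 100% − 83.42% = 16.58%
- Rule of thumb (below 0.3 weak; 0.3 to below 0.7 moderate; 0.7 and above strong) → strong

Calculation: R² = 1 − (SS_res / SS_tot), where SS_res is the sum of squared residuals and SS_tot the total sum of squares.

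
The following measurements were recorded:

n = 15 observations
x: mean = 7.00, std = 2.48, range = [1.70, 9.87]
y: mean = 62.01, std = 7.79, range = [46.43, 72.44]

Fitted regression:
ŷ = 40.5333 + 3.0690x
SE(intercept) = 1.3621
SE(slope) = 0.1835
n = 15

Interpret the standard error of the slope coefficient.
SE(slope) = 0.1835 measures the uncertainty in the estimated slope. The coefficient is estimated precisely (SE/|β̂₁| = 6.0%).

What SE measures:
- The standard error quantifies the sampling variability of the coefficient estimate
- It is the estimated standard deviation of β̂₁ across hypothetical repeated samples of the same size
- Smaller SE → more precise estimate

Relative precision:
- SE / |β̂₁| = 0.1835 / 3.0690 = 6.0%
- Rule of thumb (under 20%: precise; 20% to under 50%: moderately precise; 50% or more: imprecise) → precise

Link to the t-test: t = β̂₁ / SE(β̂₁) = 3.0690 / 0.1835 = 16.7248, the statistic for H₀: β₁ = 0.

What drives SE(β̂₁): wider spread of x values → smaller SE.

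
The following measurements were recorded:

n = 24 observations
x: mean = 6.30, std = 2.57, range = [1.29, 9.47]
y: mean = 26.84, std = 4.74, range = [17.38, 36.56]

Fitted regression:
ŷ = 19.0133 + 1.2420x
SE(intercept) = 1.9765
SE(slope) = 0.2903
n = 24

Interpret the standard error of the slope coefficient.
SE(slope) = 0.2903 measures the uncertainty in the estimated slope. The coefficient is estimated with moderate precision (SE/|β̂₁| = 23.4%).

SE(β̂₁) = s / √Sxx, where s is the residual standard deviation and Sxx = Σ(x − x̄)². It is the yardstick for how far β̂₁ = 1.2420 could plausibly be from the true slope.

Relative precision:
- SE / |β̂₁| = 0.2903 / 1.2420 = 23.4%
- Rule of thumb (under 20%: precise; 20% to under 50%: moderately precise; 50% or more: imprecise) → moderately precise

Link to interval estimation: a confidence interval for β₁ is β̂₁ ± t* × 0.2903, so SE sets the half-width per unit of t*.

What drives SE(β̂₁): wider spread of x values → smaller SE.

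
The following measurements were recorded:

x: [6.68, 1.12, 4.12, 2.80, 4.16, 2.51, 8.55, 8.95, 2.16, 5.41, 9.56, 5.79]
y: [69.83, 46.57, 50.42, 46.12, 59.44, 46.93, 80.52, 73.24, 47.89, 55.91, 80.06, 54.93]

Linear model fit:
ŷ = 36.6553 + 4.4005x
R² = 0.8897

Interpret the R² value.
About 88.97% of the variability in y is accounted for by the regression on x (R² = 0.8897) — a strong linear fit.

R² (coefficient of determination) measures the proportion of variance in y explained by the regression model.

Here R² = 0.8897:
- Explained: 88.97% of the variation in y
- Unexplained (residual): 100% − 88.97% = 11.03%
- Rule of thumb (below 0.3 weak; 0.3 to below 0.7 moderate; 0.7 and above strong) → strong

Calculation: R² = 1 − (SS_res / SS_tot), where SS_res is the sum of squared residuals and SS_tot the total sum of squares.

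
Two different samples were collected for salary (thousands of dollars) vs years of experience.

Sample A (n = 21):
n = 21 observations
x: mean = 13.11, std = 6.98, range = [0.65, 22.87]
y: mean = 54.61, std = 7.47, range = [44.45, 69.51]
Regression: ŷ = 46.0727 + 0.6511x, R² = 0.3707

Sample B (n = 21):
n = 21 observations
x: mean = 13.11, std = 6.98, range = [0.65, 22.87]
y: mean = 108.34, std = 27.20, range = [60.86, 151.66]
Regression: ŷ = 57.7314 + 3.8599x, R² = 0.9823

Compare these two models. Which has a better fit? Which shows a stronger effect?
Model B has the better fit (R² = 0.9823 vs 0.3707). Model B shows the stronger effect (|β₁| = 3.8599 vs 0.6511).

Model Comparison:

Goodness of fit (R²):
- Model A: R² = 0.3707 → 37.07% of variance in salary explained
- Model B: R² = 0.9823 → 98.23% of variance in salary explained
- 0.9823 > 0.3707 → Model B has the better fit

Which has the larger per-year effect? (|β₁|)
- Model A: β₁ = 0.6511 → predicted salary rises 0.6511 thousand dollars per additional year of experience
- Model B: β₁ = 3.8599 → predicted salary rises 3.8599 thousand dollars per additional year of experience
- |0.6511| < |3.8599| → Model B shows the stronger marginal effect

Note: A better fit (higher R²) doesn't necessarily mean a more important relationship.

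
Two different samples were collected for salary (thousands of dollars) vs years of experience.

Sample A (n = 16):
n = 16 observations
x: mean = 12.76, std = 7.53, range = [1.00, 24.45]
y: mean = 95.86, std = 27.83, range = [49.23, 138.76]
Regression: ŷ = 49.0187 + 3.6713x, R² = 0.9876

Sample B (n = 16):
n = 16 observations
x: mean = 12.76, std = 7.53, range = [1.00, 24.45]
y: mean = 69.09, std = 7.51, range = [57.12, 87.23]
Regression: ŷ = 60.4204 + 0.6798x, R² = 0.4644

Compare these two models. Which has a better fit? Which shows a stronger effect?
Model A has the better fit (R² = 0.9876 vs 0.4644). Model A shows the stronger effect (|β₁| = 3.6713 vs 0.6798).

Model Comparison:

Goodness of fit (R²):
- Model A: R² = 0.9876 → 98.76% of variance in salary explained
- Model B: R² = 0.4644 → 46.44% of variance in salary explained
- 0.9876 > 0.4644 → Model A has the better fit

Effect size (slope magnitude):
- Model A: β₁ = 3.6713 → predicted salary rises 3.6713 thousand dollars per additional year of experience
- Model B: β₁ = 0.6798 → predicted salary rises 0.6798 thousand dollars per additional year of experience
- |3.6713| > |0.6798| → Model A shows the stronger marginal effect

Note: R² measures how tightly points cluster around the line; β₁ measures how steep the line is — they answer different questions.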